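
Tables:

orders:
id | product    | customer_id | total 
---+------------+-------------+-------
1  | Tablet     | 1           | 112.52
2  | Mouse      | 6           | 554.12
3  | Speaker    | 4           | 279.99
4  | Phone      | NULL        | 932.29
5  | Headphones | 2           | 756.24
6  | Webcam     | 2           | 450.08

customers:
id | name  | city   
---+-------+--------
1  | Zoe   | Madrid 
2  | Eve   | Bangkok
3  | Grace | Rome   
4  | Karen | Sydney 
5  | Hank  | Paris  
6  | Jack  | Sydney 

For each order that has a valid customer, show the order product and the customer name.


INNER JOIN keeps only orders rows whose customer_id matches an id in customers. Walk through each order:
  - order 1 (Tablet): customer_id=1 -> matches Zoe
  - order 2 (Mouse): customer_id=6 -> matches Jack
  - order 3 (Speaker): customer_id=4 -> matches Karen
  - order 4 (Phone): customer_id=NULL, no match -> dropped
  - order 5 (Headphones): customer_id=2 -> matches Eve
  - order 6 (Webcam): customer_id=2 -> matches Eve
So 1 of 6 rows is dropped.

SQL:
SELECT a.product, b.name AS customer
FROM orders a
INNER JOIN customers b ON a.customer_id = b.id

Result:
product    | customer
-----------+---------
Tablet     | Zoe     
Mouse      | Jack    
Speaker    | Karen   
Headphones | Eve     
Webcam     | Eve     


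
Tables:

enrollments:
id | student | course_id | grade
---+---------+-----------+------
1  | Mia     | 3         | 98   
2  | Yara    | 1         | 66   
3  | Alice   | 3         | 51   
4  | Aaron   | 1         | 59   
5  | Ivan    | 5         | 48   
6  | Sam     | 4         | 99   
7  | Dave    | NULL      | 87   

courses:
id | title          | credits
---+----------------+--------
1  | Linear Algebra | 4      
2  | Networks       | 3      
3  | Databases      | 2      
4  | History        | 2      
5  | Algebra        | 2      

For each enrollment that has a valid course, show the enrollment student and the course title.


INNER JOIN keeps only enrollments rows whose course_id matches an id in courses. Walk through each enrollment:
  - enrollment 1 (Mia): course_id=3 -> matches Databases
  - enrollment 2 (Yara): course_id=1 -> matches Linear Algebra
  - enrollment 3 (Alice): course_id=3 -> matches Databases
  - enrollment 4 (Aaron): course_id=1 -> matches Linear Algebra
  - enrollment 5 (Ivan): course_id=5 -> matches Algebra
  - enrollment 6 (Sam): course_id=4 -> matches History
  - enrollment 7 (Dave): course_id=NULL, no match -> dropped
So 1 of 7 rows is dropped.

SQL:
SELECT a.student, b.title AS course
FROM enrollments a
INNER JOIN courses b ON a.course_id = b.id

Result:
student | course        
--------+---------------
Mia     | Databases     
Yara    | Linear Algebra
Alice   | Databases     
Aaron   | Linear Algebra
Ivan    | Algebra       
Sam     | History       


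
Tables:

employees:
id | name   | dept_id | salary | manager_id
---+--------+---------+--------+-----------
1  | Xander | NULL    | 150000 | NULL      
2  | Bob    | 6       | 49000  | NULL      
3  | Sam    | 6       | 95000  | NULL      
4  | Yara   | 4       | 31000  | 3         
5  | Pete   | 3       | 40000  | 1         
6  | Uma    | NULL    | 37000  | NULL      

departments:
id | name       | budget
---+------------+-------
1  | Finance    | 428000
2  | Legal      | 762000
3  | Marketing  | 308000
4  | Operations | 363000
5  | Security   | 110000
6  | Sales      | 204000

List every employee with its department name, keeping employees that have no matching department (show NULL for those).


LEFT JOIN keeps every row from employees (the left table); where dept_id has no match in departments, the department columns become NULL. Walk through each employee:
  - employee 1 (Xander): dept_id=NULL, no match -> kept with NULL
  - employee 2 (Bob): dept_id=6 -> matches Sales
  - employee 3 (Sam): dept_id=6 -> matches Sales
  - employee 4 (Yara): dept_id=4 -> matches Operations
  - employee 5 (Pete): dept_id=3 -> matches Marketing
  - employee 6 (Uma): dept_id=NULL, no match -> kept with NULL
All 6 rows appear; 2 have NULL department.

SQL:
SELECT a.name, b.name AS department
FROM employees a
LEFT JOIN departments b ON a.dept_id = b.id

Result:
name   | department
-------+-----------
Xander | NULL      
Bob    | Sales     
Sam    | Sales     
Yara   | Operations
Pete   | Marketing 
Uma    | NULL      


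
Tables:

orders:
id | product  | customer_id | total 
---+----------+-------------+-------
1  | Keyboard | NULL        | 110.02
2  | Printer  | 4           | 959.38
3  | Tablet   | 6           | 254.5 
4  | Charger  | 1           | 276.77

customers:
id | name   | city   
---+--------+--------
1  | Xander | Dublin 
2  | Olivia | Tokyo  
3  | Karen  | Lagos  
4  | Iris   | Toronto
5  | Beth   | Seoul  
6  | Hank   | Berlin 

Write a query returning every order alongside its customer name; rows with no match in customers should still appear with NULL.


LEFT JOIN keeps every row from orders (the left table); where customer_id has no match in customers, the customer columns become NULL. Walk through each order:
  - order 1 (Keyboard): customer_id=NULL, no match -> kept with NULL
  - order 2 (Printer): customer_id=4 -> matches Iris
  - order 3 (Tablet): customer_id=6 -> matches Hank
  - order 4 (Charger): customer_id=1 -> matches Xander
All 4 rows appear; 1 has NULL customer.

SQL:
SELECT a.product, b.name AS customer
FROM orders a
LEFT JOIN customers b ON a.customer_id = b.id

Result:
product  | customer
---------+---------
Keyboard | NULL    
Printer  | Iris    
Tablet   | Hank    
Charger  | Xander  


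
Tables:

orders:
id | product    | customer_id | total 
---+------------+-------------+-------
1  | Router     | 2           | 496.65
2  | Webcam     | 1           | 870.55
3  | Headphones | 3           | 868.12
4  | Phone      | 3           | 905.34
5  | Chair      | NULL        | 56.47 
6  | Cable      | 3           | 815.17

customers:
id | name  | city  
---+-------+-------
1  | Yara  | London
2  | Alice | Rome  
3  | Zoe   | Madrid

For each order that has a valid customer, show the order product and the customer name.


INNER JOIN keeps only orders rows whose customer_id matches an id in customers. Walk through each order:
  - order 1 (Router): customer_id=2 -> matches Alice
  - order 2 (Webcam): customer_id=1 -> matches Yara
  - order 3 (Headphones): customer_id=3 -> matches Zoe
  - order 4 (Phone): customer_id=3 -> matches Zoe
  - order 5 (Chair): customer_id=NULL, no match -> dropped
  - order 6 (Cable): customer_id=3 -> matches Zoe
So 1 of 6 rows is dropped.

SQL:
SELECT a.product, b.name AS customer
FROM orders a
INNER JOIN customers b ON a.customer_id = b.id

Result:
product    | customer
-----------+---------
Router     | Alice   
Webcam     | Yara    
Headphones | Zoe     
Phone      | Zoe     
Cable      | Zoe     


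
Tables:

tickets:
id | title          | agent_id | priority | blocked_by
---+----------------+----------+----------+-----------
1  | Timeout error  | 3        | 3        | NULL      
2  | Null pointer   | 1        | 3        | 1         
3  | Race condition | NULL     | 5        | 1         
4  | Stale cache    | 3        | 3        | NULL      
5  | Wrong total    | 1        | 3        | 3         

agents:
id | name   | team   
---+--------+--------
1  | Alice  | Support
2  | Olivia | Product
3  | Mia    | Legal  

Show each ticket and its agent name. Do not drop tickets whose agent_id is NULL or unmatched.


LEFT JOIN keeps every row from tickets (the left table); where agent_id has no match in agents, the agent columns become NULL. Walk through each ticket:
  - ticket 1 (Timeout error): agent_id=3 -> matches Mia
  - ticket 2 (Null pointer): agent_id=1 -> matches Alice
  - ticket 3 (Race condition): agent_id=NULL, no match -> kept with NULL
  - ticket 4 (Stale cache): agent_id=3 -> matches Mia
  - ticket 5 (Wrong total): agent_id=1 -> matches Alice
All 5 rows appear; 1 has NULL agent.

SQL:
SELECT a.title, b.name AS agent
FROM tickets a
LEFT JOIN agents b ON a.agent_id = b.id

Result:
title          | agent
---------------+------
Timeout error  | Mia  
Null pointer   | Alice
Race condition | NULL 
Stale cache    | Mia  
Wrong total    | Alice


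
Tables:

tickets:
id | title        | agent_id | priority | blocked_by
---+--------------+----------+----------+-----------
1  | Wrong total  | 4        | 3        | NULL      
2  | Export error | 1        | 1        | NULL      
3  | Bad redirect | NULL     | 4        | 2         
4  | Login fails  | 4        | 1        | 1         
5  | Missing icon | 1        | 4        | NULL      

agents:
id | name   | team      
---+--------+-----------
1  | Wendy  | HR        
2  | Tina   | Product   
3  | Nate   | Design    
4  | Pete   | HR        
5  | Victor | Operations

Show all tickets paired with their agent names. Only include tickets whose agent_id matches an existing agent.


INNER JOIN keeps only tickets rows whose agent_id matches an id in agents. Walk through each ticket:
  - ticket 1 (Wrong total): agent_id=4 -> matches Pete
  - ticket 2 (Export error): agent_id=1 -> matches Wendy
  - ticket 3 (Bad redirect): agent_id=NULL, no match -> dropped
  - ticket 4 (Login fails): agent_id=4 -> matches Pete
  - ticket 5 (Missing icon): agent_id=1 -> matches Wendy
So 1 of 5 rows is dropped.

SQL:
SELECT a.title, b.name AS agent
FROM tickets a
INNER JOIN agents b ON a.agent_id = b.id

Result:
title        | agent
-------------+------
Wrong total  | Pete 
Export error | Wendy
Login fails  | Pete 
Missing icon | Wendy


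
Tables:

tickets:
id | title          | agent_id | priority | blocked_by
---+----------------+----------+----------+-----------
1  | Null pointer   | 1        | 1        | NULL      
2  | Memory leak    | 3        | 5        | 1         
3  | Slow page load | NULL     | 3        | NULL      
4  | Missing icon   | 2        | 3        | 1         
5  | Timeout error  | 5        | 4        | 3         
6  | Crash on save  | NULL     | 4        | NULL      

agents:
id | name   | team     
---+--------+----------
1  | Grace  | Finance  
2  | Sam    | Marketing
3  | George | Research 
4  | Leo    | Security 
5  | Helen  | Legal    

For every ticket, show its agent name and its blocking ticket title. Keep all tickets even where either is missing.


Two LEFT JOINs from the same base table tickets: one to agents via agent_id, one to tickets itself via blocked_by. Both are LEFT so every ticket is preserved.
Match against agents:
  - ticket 1 (Null pointer): agent_id=1 -> matches Grace
  - ticket 2 (Memory leak): agent_id=3 -> matches George
  - ticket 3 (Slow page load): agent_id=NULL, no match -> kept with NULL
  - ticket 4 (Missing icon): agent_id=2 -> matches Sam
  - ticket 5 (Timeout error): agent_id=5 -> matches Helen
  - ticket 6 (Crash on save): agent_id=NULL, no match -> kept with NULL
Match against tickets (self):
  - ticket 1 (Null pointer): blocked_by=NULL -> NULL
  - ticket 2 (Memory leak): blocked_by=1 -> Null pointer
  - ticket 3 (Slow page load): blocked_by=NULL -> NULL
  - ticket 4 (Missing icon): blocked_by=1 -> Null pointer
  - ticket 5 (Timeout error): blocked_by=3 -> Slow page load
  - ticket 6 (Crash on save): blocked_by=NULL -> NULL

SQL:
SELECT a.title, b.name AS agent, c.title AS blocked_by
FROM tickets a
LEFT JOIN agents b ON a.agent_id = b.id
LEFT JOIN tickets c ON a.blocked_by = c.id

Result:
title          | agent  | blocked_by    
---------------+--------+---------------
Null pointer   | Grace  | NULL          
Memory leak    | George | Null pointer  
Slow page load | NULL   | NULL          
Missing icon   | Sam    | Null pointer  
Timeout error  | Helen  | Slow page load
Crash on save  | NULL   | NULL          


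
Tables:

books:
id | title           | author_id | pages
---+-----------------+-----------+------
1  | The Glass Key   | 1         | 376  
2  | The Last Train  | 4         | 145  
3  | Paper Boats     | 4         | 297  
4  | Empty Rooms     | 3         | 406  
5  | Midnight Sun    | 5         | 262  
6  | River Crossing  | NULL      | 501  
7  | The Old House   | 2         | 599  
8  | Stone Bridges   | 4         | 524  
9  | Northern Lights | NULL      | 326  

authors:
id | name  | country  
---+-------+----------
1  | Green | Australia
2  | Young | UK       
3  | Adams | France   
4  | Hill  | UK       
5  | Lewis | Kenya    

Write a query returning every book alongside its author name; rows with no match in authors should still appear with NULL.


LEFT JOIN keeps every row from books (the left table); where author_id has no match in authors, the author columns become NULL. Walk through each book:
  - book 1 (The Glass Key): author_id=1 -> matches Green
  - book 2 (The Last Train): author_id=4 -> matches Hill
  - book 3 (Paper Boats): author_id=4 -> matches Hill
  - book 4 (Empty Rooms): author_id=3 -> matches Adams
  - book 5 (Midnight Sun): author_id=5 -> matches Lewis
  - book 6 (River Crossing): author_id=NULL, no match -> kept with NULL
  - book 7 (The Old House): author_id=2 -> matches Young
  - book 8 (Stone Bridges): author_id=4 -> matches Hill
  - book 9 (Northern Lights): author_id=NULL, no match -> kept with NULL
All 9 rows appear; 2 have NULL author.

SQL:
SELECT a.title, b.name AS author
FROM books a
LEFT JOIN authors b ON a.author_id = b.id

Result:
title           | author
----------------+-------
The Glass Key   | Green 
The Last Train  | Hill  
Paper Boats     | Hill  
Empty Rooms     | Adams 
Midnight Sun    | Lewis 
River Crossing  | NULL  
The Old House   | Young 
Stone Bridges   | Hill  
Northern Lights | NULL  


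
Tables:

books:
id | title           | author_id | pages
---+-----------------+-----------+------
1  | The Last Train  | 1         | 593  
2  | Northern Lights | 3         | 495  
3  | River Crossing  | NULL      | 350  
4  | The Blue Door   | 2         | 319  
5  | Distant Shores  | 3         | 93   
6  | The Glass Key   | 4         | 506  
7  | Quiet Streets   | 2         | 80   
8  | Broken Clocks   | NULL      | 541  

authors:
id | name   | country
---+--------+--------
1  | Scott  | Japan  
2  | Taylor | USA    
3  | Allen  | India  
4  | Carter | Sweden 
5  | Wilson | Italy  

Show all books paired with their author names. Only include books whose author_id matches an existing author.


INNER JOIN keeps only books rows whose author_id matches an id in authors. Walk through each book:
  - book 1 (The Last Train): author_id=1 -> matches Scott
  - book 2 (Northern Lights): author_id=3 -> matches Allen
  - book 3 (River Crossing): author_id=NULL, no match -> dropped
  - book 4 (The Blue Door): author_id=2 -> matches Taylor
  - book 5 (Distant Shores): author_id=3 -> matches Allen
  - book 6 (The Glass Key): author_id=4 -> matches Carter
  - book 7 (Quiet Streets): author_id=2 -> matches Taylor
  - book 8 (Broken Clocks): author_id=NULL, no match -> dropped
So 2 of 8 rows are dropped.

SQL:
SELECT a.title, b.name AS author
FROM books a
INNER JOIN authors b ON a.author_id = b.id

Result:
title           | author
----------------+-------
The Last Train  | Scott 
Northern Lights | Allen 
The Blue Door   | Taylor
Distant Shores  | Allen 
The Glass Key   | Carter
Quiet Streets   | Taylor


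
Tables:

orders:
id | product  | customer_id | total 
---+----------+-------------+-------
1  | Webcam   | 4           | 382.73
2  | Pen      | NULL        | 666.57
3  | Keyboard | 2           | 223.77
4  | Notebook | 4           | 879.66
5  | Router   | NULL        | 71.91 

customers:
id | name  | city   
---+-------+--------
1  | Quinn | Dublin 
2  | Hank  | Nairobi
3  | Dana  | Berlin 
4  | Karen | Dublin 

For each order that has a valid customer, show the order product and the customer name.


INNER JOIN keeps only orders rows whose customer_id matches an id in customers. Walk through each order:
  - order 1 (Webcam): customer_id=4 -> matches Karen
  - order 2 (Pen): customer_id=NULL, no match -> dropped
  - order 3 (Keyboard): customer_id=2 -> matches Hank
  - order 4 (Notebook): customer_id=4 -> matches Karen
  - order 5 (Router): customer_id=NULL, no match -> dropped
So 2 of 5 rows are dropped.

SQL:
SELECT a.product, b.name AS customer
FROM orders a
INNER JOIN customers b ON a.customer_id = b.id

Result:
product  | customer
---------+---------
Webcam   | Karen   
Keyboard | Hank    
Notebook | Karen   


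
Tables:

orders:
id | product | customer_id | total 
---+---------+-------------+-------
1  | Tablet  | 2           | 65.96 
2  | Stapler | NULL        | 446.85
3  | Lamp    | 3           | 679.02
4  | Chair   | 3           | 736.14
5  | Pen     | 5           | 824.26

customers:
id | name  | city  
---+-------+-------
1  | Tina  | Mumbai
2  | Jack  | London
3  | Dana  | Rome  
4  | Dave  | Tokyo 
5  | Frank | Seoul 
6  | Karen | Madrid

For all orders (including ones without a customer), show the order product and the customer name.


LEFT JOIN keeps every row from orders (the left table); where customer_id has no match in customers, the customer columns become NULL. Walk through each order:
  - order 1 (Tablet): customer_id=2 -> matches Jack
  - order 2 (Stapler): customer_id=NULL, no match -> kept with NULL
  - order 3 (Lamp): customer_id=3 -> matches Dana
  - order 4 (Chair): customer_id=3 -> matches Dana
  - order 5 (Pen): customer_id=5 -> matches Frank
All 5 rows appear; 1 has NULL customer.

SQL:
SELECT a.product, b.name AS customer
FROM orders a
LEFT JOIN customers b ON a.customer_id = b.id

Result:
product | customer
--------+---------
Tablet  | Jack    
Stapler | NULL    
Lamp    | Dana    
Chair   | Dana    
Pen     | Frank   


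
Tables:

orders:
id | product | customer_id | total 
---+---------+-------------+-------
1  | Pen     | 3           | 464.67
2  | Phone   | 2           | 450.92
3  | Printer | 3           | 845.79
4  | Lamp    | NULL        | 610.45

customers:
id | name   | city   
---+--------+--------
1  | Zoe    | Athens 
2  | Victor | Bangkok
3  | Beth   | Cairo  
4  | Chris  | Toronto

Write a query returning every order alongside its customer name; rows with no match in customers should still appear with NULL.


LEFT JOIN keeps every row from orders (the left table); where customer_id has no match in customers, the customer columns become NULL. Walk through each order:
  - order 1 (Pen): customer_id=3 -> matches Beth
  - order 2 (Phone): customer_id=2 -> matches Victor
  - order 3 (Printer): customer_id=3 -> matches Beth
  - order 4 (Lamp): customer_id=NULL, no match -> kept with NULL
All 4 rows appear; 1 has NULL customer.

SQL:
SELECT a.product, b.name AS customer
FROM orders a
LEFT JOIN customers b ON a.customer_id = b.id

Result:
product | customer
--------+---------
Pen     | Beth    
Phone   | Victor  
Printer | Beth    
Lamp    | NULL    


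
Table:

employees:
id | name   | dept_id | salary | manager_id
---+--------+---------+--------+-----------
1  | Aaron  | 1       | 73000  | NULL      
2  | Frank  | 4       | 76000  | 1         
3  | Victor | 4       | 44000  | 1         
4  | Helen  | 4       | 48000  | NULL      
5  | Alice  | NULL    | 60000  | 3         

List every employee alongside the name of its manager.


This is a self-join: employees is joined to a second copy of itself, matching each row's manager_id to another row's id. Use LEFT JOIN so rows with manager_id=NULL are kept.
  - employee 1 (Aaron): manager_id=NULL -> NULL
  - employee 2 (Frank): manager_id=1 -> Aaron
  - employee 3 (Victor): manager_id=1 -> Aaron
  - employee 4 (Helen): manager_id=NULL -> NULL
  - employee 5 (Alice): manager_id=3 -> Victor

SQL:
SELECT a.name AS item, b.name AS manager
FROM employees a
LEFT JOIN employees b ON a.manager_id = b.id

Result:
item   | manager
-------+--------
Aaron  | NULL   
Frank  | Aaron  
Victor | Aaron  
Helen  | NULL   
Alice  | Victor 


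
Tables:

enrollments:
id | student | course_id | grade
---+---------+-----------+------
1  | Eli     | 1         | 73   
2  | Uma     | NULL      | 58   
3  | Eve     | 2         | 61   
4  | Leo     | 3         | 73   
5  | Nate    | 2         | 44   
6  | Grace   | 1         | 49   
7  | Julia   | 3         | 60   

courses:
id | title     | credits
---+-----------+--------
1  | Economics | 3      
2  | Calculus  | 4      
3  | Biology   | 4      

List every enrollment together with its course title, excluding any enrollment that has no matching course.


INNER JOIN keeps only enrollments rows whose course_id matches an id in courses. Walk through each enrollment:
  - enrollment 1 (Eli): course_id=1 -> matches Economics
  - enrollment 2 (Uma): course_id=NULL, no match -> dropped
  - enrollment 3 (Eve): course_id=2 -> matches Calculus
  - enrollment 4 (Leo): course_id=3 -> matches Biology
  - enrollment 5 (Nate): course_id=2 -> matches Calculus
  - enrollment 6 (Grace): course_id=1 -> matches Economics
  - enrollment 7 (Julia): course_id=3 -> matches Biology
So 1 of 7 rows is dropped.

SQL:
SELECT a.student, b.title AS course
FROM enrollments a
INNER JOIN courses b ON a.course_id = b.id

Result:
student | course   
--------+----------
Eli     | Economics
Eve     | Calculus 
Leo     | Biology  
Nate    | Calculus 
Grace   | Economics
Julia   | Biology  


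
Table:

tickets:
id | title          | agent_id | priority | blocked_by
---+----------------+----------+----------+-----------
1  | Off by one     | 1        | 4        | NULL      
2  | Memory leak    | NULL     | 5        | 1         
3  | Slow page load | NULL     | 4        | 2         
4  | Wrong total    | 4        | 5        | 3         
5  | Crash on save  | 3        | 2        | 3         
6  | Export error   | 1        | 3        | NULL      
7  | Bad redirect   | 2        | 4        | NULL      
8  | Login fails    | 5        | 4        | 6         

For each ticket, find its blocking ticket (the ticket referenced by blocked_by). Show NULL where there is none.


This is a self-join: tickets is joined to a second copy of itself, matching each row's blocked_by to another row's id. Use LEFT JOIN so rows with blocked_by=NULL are kept.
  - ticket 1 (Off by one): blocked_by=NULL -> NULL
  - ticket 2 (Memory leak): blocked_by=1 -> Off by one
  - ticket 3 (Slow page load): blocked_by=2 -> Memory leak
  - ticket 4 (Wrong total): blocked_by=3 -> Slow page load
  - ticket 5 (Crash on save): blocked_by=3 -> Slow page load
  - ticket 6 (Export error): blocked_by=NULL -> NULL
  - ticket 7 (Bad redirect): blocked_by=NULL -> NULL
  - ticket 8 (Login fails): blocked_by=6 -> Export error

SQL:
SELECT a.title AS item, b.title AS blocked_by
FROM tickets a
LEFT JOIN tickets b ON a.blocked_by = b.id

Result:
item           | blocked_by    
---------------+---------------
Off by one     | NULL          
Memory leak    | Off by one    
Slow page load | Memory leak   
Wrong total    | Slow page load
Crash on save  | Slow page load
Export error   | NULL          
Bad redirect   | NULL          
Login fails    | Export error  


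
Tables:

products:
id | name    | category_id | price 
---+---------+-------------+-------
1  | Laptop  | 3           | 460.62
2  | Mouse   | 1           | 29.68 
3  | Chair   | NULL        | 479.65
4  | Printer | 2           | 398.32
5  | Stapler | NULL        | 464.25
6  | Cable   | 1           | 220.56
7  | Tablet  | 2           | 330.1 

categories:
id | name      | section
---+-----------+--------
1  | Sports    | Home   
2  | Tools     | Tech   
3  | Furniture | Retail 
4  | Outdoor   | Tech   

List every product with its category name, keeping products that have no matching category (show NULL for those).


LEFT JOIN keeps every row from products (the left table); where category_id has no match in categories, the category columns become NULL. Walk through each product:
  - product 1 (Laptop): category_id=3 -> matches Furniture
  - product 2 (Mouse): category_id=1 -> matches Sports
  - product 3 (Chair): category_id=NULL, no match -> kept with NULL
  - product 4 (Printer): category_id=2 -> matches Tools
  - product 5 (Stapler): category_id=NULL, no match -> kept with NULL
  - product 6 (Cable): category_id=1 -> matches Sports
  - product 7 (Tablet): category_id=2 -> matches Tools
All 7 rows appear; 2 have NULL category.

SQL:
SELECT a.name, b.name AS category
FROM products a
LEFT JOIN categories b ON a.category_id = b.id

Result:
name    | category 
--------+----------
Laptop  | Furniture
Mouse   | Sports   
Chair   | NULL     
Printer | Tools    
Stapler | NULL     
Cable   | Sports   
Tablet  | Tools    


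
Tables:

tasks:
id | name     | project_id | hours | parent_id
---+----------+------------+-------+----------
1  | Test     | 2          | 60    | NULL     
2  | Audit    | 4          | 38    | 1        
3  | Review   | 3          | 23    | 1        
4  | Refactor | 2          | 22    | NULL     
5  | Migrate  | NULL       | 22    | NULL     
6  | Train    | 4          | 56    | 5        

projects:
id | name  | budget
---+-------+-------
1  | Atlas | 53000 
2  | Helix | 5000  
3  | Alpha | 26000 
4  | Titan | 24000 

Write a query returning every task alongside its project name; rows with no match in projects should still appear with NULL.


LEFT JOIN keeps every row from tasks (the left table); where project_id has no match in projects, the project columns become NULL. Walk through each task:
  - task 1 (Test): project_id=2 -> matches Helix
  - task 2 (Audit): project_id=4 -> matches Titan
  - task 3 (Review): project_id=3 -> matches Alpha
  - task 4 (Refactor): project_id=2 -> matches Helix
  - task 5 (Migrate): project_id=NULL, no match -> kept with NULL
  - task 6 (Train): project_id=4 -> matches Titan
All 6 rows appear; 1 has NULL project.

SQL:
SELECT a.name, b.name AS project
FROM tasks a
LEFT JOIN projects b ON a.project_id = b.id

Result:
name     | project
---------+--------
Test     | Helix  
Audit    | Titan  
Review   | Alpha  
Refactor | Helix  
Migrate  | NULL   
Train    | Titan  


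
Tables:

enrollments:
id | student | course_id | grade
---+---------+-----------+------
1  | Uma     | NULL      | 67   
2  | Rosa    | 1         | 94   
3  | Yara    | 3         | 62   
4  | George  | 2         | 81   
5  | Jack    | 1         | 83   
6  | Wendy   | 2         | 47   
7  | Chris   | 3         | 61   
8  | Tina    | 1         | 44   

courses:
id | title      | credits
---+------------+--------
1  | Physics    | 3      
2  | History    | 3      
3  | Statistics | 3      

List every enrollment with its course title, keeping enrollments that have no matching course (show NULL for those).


LEFT JOIN keeps every row from enrollments (the left table); where course_id has no match in courses, the course columns become NULL. Walk through each enrollment:
  - enrollment 1 (Uma): course_id=NULL, no match -> kept with NULL
  - enrollment 2 (Rosa): course_id=1 -> matches Physics
  - enrollment 3 (Yara): course_id=3 -> matches Statistics
  - enrollment 4 (George): course_id=2 -> matches History
  - enrollment 5 (Jack): course_id=1 -> matches Physics
  - enrollment 6 (Wendy): course_id=2 -> matches History
  - enrollment 7 (Chris): course_id=3 -> matches Statistics
  - enrollment 8 (Tina): course_id=1 -> matches Physics
All 8 rows appear; 1 has NULL course.

SQL:
SELECT a.student, b.title AS course
FROM enrollments a
LEFT JOIN courses b ON a.course_id = b.id

Result:
student | course    
--------+-----------
Uma     | NULL      
Rosa    | Physics   
Yara    | Statistics
George  | History   
Jack    | Physics   
Wendy   | History   
Chris   | Statistics
Tina    | Physics   


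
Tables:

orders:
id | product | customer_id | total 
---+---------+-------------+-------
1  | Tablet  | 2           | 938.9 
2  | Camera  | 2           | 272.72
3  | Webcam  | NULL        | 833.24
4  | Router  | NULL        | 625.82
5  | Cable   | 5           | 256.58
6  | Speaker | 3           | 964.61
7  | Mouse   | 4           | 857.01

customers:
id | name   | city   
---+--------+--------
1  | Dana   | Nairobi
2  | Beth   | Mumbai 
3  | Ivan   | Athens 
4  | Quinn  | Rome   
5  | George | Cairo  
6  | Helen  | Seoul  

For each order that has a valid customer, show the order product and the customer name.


INNER JOIN keeps only orders rows whose customer_id matches an id in customers. Walk through each order:
  - order 1 (Tablet): customer_id=2 -> matches Beth
  - order 2 (Camera): customer_id=2 -> matches Beth
  - order 3 (Webcam): customer_id=NULL, no match -> dropped
  - order 4 (Router): customer_id=NULL, no match -> dropped
  - order 5 (Cable): customer_id=5 -> matches George
  - order 6 (Speaker): customer_id=3 -> matches Ivan
  - order 7 (Mouse): customer_id=4 -> matches Quinn
So 2 of 7 rows are dropped.

SQL:
SELECT a.product, b.name AS customer
FROM orders a
INNER JOIN customers b ON a.customer_id = b.id

Result:
product | customer
--------+---------
Tablet  | Beth    
Camera  | Beth    
Cable   | George  
Speaker | Ivan    
Mouse   | Quinn   


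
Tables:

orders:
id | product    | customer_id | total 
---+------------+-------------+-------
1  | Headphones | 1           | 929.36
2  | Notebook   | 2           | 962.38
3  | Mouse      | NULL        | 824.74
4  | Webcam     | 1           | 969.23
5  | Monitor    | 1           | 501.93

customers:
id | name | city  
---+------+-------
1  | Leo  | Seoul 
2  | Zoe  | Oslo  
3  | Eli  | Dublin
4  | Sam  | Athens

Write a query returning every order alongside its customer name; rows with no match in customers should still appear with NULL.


LEFT JOIN keeps every row from orders (the left table); where customer_id has no match in customers, the customer columns become NULL. Walk through each order:
  - order 1 (Headphones): customer_id=1 -> matches Leo
  - order 2 (Notebook): customer_id=2 -> matches Zoe
  - order 3 (Mouse): customer_id=NULL, no match -> kept with NULL
  - order 4 (Webcam): customer_id=1 -> matches Leo
  - order 5 (Monitor): customer_id=1 -> matches Leo
All 5 rows appear; 1 has NULL customer.

SQL:
SELECT a.product, b.name AS customer
FROM orders a
LEFT JOIN customers b ON a.customer_id = b.id

Result:
product    | customer
-----------+---------
Headphones | Leo     
Notebook   | Zoe     
Mouse      | NULL    
Webcam     | Leo     
Monitor    | Leo     


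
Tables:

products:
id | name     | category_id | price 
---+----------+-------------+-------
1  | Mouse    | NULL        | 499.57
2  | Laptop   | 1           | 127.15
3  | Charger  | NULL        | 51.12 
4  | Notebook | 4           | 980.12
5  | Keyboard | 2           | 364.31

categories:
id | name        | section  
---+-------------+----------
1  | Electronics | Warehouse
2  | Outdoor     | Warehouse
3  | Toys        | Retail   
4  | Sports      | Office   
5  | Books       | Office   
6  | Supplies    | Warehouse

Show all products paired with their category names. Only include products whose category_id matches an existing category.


INNER JOIN keeps only products rows whose category_id matches an id in categories. Walk through each product:
  - product 1 (Mouse): category_id=NULL, no match -> dropped
  - product 2 (Laptop): category_id=1 -> matches Electronics
  - product 3 (Charger): category_id=NULL, no match -> dropped
  - product 4 (Notebook): category_id=4 -> matches Sports
  - product 5 (Keyboard): category_id=2 -> matches Outdoor
So 2 of 5 rows are dropped.

SQL:
SELECT a.name, b.name AS category
FROM products a
INNER JOIN categories b ON a.category_id = b.id

Result:
name     | category   
---------+------------
Laptop   | Electronics
Notebook | Sports     
Keyboard | Outdoor    


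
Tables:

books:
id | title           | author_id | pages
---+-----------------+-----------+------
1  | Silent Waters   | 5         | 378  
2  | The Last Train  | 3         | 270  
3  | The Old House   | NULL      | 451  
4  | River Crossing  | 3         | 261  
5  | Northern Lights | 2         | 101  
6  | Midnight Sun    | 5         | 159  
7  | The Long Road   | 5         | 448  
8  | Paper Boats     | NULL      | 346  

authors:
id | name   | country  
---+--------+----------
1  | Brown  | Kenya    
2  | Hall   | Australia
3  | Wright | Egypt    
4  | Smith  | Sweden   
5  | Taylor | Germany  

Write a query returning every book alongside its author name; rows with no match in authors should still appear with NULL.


LEFT JOIN keeps every row from books (the left table); where author_id has no match in authors, the author columns become NULL. Walk through each book:
  - book 1 (Silent Waters): author_id=5 -> matches Taylor
  - book 2 (The Last Train): author_id=3 -> matches Wright
  - book 3 (The Old House): author_id=NULL, no match -> kept with NULL
  - book 4 (River Crossing): author_id=3 -> matches Wright
  - book 5 (Northern Lights): author_id=2 -> matches Hall
  - book 6 (Midnight Sun): author_id=5 -> matches Taylor
  - book 7 (The Long Road): author_id=5 -> matches Taylor
  - book 8 (Paper Boats): author_id=NULL, no match -> kept with NULL
All 8 rows appear; 2 have NULL author.

SQL:
SELECT a.title, b.name AS author
FROM books a
LEFT JOIN authors b ON a.author_id = b.id

Result:
title           | author
----------------+-------
Silent Waters   | Taylor
The Last Train  | Wright
The Old House   | NULL  
River Crossing  | Wright
Northern Lights | Hall  
Midnight Sun    | Taylor
The Long Road   | Taylor
Paper Boats     | NULL  


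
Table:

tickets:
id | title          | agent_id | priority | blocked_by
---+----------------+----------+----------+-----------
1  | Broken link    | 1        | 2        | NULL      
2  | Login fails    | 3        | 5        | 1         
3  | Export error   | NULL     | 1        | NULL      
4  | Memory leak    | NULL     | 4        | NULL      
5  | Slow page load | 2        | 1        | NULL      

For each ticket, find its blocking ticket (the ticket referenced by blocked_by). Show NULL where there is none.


This is a self-join: tickets is joined to a second copy of itself, matching each row's blocked_by to another row's id. Use LEFT JOIN so rows with blocked_by=NULL are kept.
  - ticket 1 (Broken link): blocked_by=NULL -> NULL
  - ticket 2 (Login fails): blocked_by=1 -> Broken link
  - ticket 3 (Export error): blocked_by=NULL -> NULL
  - ticket 4 (Memory leak): blocked_by=NULL -> NULL
  - ticket 5 (Slow page load): blocked_by=NULL -> NULL

SQL:
SELECT a.title AS item, b.title AS blocked_by
FROM tickets a
LEFT JOIN tickets b ON a.blocked_by = b.id

Result:
item           | blocked_by 
---------------+------------
Broken link    | NULL       
Login fails    | Broken link
Export error   | NULL       
Memory leak    | NULL       
Slow page load | NULL       


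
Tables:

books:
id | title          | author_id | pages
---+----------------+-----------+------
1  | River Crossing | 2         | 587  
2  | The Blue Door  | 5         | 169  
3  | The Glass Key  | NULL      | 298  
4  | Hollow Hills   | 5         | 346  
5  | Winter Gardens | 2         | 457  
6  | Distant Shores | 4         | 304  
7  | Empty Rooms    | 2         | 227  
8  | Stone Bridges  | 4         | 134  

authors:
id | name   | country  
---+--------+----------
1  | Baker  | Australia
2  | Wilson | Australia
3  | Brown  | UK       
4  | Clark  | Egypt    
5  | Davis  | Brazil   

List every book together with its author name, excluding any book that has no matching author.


INNER JOIN keeps only books rows whose author_id matches an id in authors. Walk through each book:
  - book 1 (River Crossing): author_id=2 -> matches Wilson
  - book 2 (The Blue Door): author_id=5 -> matches Davis
  - book 3 (The Glass Key): author_id=NULL, no match -> dropped
  - book 4 (Hollow Hills): author_id=5 -> matches Davis
  - book 5 (Winter Gardens): author_id=2 -> matches Wilson
  - book 6 (Distant Shores): author_id=4 -> matches Clark
  - book 7 (Empty Rooms): author_id=2 -> matches Wilson
  - book 8 (Stone Bridges): author_id=4 -> matches Clark
So 1 of 8 rows is dropped.

SQL:
SELECT a.title, b.name AS author
FROM books a
INNER JOIN authors b ON a.author_id = b.id

Result:
title          | author
---------------+-------
River Crossing | Wilson
The Blue Door  | Davis 
Hollow Hills   | Davis 
Winter Gardens | Wilson
Distant Shores | Clark 
Empty Rooms    | Wilson
Stone Bridges  | Clark 


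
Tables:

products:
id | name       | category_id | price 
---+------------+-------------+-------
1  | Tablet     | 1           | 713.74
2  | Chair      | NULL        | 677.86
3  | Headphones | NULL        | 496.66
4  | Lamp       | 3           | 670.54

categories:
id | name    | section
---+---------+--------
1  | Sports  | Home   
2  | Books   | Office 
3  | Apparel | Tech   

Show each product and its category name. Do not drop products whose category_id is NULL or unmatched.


LEFT JOIN keeps every row from products (the left table); where category_id has no match in categories, the category columns become NULL. Walk through each product:
  - product 1 (Tablet): category_id=1 -> matches Sports
  - product 2 (Chair): category_id=NULL, no match -> kept with NULL
  - product 3 (Headphones): category_id=NULL, no match -> kept with NULL
  - product 4 (Lamp): category_id=3 -> matches Apparel
All 4 rows appear; 2 have NULL category.

SQL:
SELECT a.name, b.name AS category
FROM products a
LEFT JOIN categories b ON a.category_id = b.id

Result:
name       | category
-----------+---------
Tablet     | Sports  
Chair      | NULL    
Headphones | NULL    
Lamp       | Apparel 


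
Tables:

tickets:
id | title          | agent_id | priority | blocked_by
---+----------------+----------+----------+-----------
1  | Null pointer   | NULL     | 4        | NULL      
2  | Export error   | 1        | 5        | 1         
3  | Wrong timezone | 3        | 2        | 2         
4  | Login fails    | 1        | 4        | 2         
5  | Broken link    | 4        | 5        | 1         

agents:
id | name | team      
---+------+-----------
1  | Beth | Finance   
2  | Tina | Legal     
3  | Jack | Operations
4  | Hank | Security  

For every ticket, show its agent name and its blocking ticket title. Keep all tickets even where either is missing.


Two LEFT JOINs from the same base table tickets: one to agents via agent_id, one to tickets itself via blocked_by. Both are LEFT so every ticket is preserved.
Match against agents:
  - ticket 1 (Null pointer): agent_id=NULL, no match -> kept with NULL
  - ticket 2 (Export error): agent_id=1 -> matches Beth
  - ticket 3 (Wrong timezone): agent_id=3 -> matches Jack
  - ticket 4 (Login fails): agent_id=1 -> matches Beth
  - ticket 5 (Broken link): agent_id=4 -> matches Hank
Match against tickets (self):
  - ticket 1 (Null pointer): blocked_by=NULL -> NULL
  - ticket 2 (Export error): blocked_by=1 -> Null pointer
  - ticket 3 (Wrong timezone): blocked_by=2 -> Export error
  - ticket 4 (Login fails): blocked_by=2 -> Export error
  - ticket 5 (Broken link): blocked_by=1 -> Null pointer

SQL:
SELECT a.title, b.name AS agent, c.title AS blocked_by
FROM tickets a
LEFT JOIN agents b ON a.agent_id = b.id
LEFT JOIN tickets c ON a.blocked_by = c.id

Result:
title          | agent | blocked_by  
---------------+-------+-------------
Null pointer   | NULL  | NULL        
Export error   | Beth  | Null pointer
Wrong timezone | Jack  | Export error
Login fails    | Beth  | Export error
Broken link    | Hank  | Null pointer


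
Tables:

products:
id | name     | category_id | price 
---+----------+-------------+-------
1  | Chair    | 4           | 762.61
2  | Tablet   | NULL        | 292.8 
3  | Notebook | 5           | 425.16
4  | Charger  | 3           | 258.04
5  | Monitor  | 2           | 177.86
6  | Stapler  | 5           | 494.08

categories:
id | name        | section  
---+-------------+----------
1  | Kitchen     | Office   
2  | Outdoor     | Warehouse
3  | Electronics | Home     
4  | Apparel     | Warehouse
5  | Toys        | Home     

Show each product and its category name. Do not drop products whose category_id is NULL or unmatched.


LEFT JOIN keeps every row from products (the left table); where category_id has no match in categories, the category columns become NULL. Walk through each product:
  - product 1 (Chair): category_id=4 -> matches Apparel
  - product 2 (Tablet): category_id=NULL, no match -> kept with NULL
  - product 3 (Notebook): category_id=5 -> matches Toys
  - product 4 (Charger): category_id=3 -> matches Electronics
  - product 5 (Monitor): category_id=2 -> matches Outdoor
  - product 6 (Stapler): category_id=5 -> matches Toys
All 6 rows appear; 1 has NULL category.

SQL:
SELECT a.name, b.name AS category
FROM products a
LEFT JOIN categories b ON a.category_id = b.id

Result:
name     | category   
---------+------------
Chair    | Apparel    
Tablet   | NULL       
Notebook | Toys       
Charger  | Electronics
Monitor  | Outdoor    
Stapler  | Toys       
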